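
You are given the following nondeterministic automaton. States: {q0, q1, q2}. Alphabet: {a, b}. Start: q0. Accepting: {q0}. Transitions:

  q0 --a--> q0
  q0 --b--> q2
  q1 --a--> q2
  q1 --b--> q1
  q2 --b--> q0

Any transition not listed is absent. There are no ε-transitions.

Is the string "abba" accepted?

Start in {q0}.
Read 'a': {q0} → {q0}.
Read 'b': {q0} → {q2}.
Read 'b': {q2} → {q0}.
Read 'a': {q0} → {q0}.
The final set {q0} contains the accepting state q0.

Yes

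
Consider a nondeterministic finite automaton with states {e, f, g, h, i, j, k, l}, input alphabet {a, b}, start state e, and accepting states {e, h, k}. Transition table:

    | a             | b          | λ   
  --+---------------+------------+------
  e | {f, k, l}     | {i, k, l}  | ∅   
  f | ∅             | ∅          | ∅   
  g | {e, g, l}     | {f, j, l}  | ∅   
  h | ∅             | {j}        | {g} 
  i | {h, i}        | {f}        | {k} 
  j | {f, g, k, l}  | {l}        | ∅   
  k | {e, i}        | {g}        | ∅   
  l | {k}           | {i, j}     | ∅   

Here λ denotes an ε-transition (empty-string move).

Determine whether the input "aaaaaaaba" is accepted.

Start in {e}.
Read 'a': e→{f, k, l}; now {f, k, l}.
Read 'a': f→∅, k→{e, i}, l→{k}; now {e, i, k}.
Read 'a': e→{f, k, l}, i→{h, i}, k→{e, i}; union {e, f, h, i, k, l}; ε-closure = {e, f, g, h, i, k, l}.
Read 'a': e→{f, k, l}, f→∅, g→{e, g, l}, h→∅, i→{h, i}, k→{e, i}, l→{k}; now {e, f, g, h, i, k, l}.
Read 'a': e→{f, k, l}, f→∅, g→{e, g, l}, h→∅, i→{h, i}, k→{e, i}, l→{k}; now {e, f, g, h, i, k, l}.
Read 'a': e→{f, k, l}, f→∅, g→{e, g, l}, h→∅, i→{h, i}, k→{e, i}, l→{k}; now {e, f, g, h, i, k, l}.
Read 'a': e→{f, k, l}, f→∅, g→{e, g, l}, h→∅, i→{h, i}, k→{e, i}, l→{k}; now {e, f, g, h, i, k, l}.
Read 'b': e→{i, k, l}, f→∅, g→{f, j, l}, h→{j}, i→{f}, k→{g}, l→{i, j}; now {f, g, i, j, k, l}.
Read 'a': f→∅, g→{e, g, l}, i→{h, i}, j→{f, g, k, l}, k→{e, i}, l→{k}; now {e, f, g, h, i, k, l}.
The final set {e, f, g, h, i, k, l} contains the accepting states e, h, k.

Yes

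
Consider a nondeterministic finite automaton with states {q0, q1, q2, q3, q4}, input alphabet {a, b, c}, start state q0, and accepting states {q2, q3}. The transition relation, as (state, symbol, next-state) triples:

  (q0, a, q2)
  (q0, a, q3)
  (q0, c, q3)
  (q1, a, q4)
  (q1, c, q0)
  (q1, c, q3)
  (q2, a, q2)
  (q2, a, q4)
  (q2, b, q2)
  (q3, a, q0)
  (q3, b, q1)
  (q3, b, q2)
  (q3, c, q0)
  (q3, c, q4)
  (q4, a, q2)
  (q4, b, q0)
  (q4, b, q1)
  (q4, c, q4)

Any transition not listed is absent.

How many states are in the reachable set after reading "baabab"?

0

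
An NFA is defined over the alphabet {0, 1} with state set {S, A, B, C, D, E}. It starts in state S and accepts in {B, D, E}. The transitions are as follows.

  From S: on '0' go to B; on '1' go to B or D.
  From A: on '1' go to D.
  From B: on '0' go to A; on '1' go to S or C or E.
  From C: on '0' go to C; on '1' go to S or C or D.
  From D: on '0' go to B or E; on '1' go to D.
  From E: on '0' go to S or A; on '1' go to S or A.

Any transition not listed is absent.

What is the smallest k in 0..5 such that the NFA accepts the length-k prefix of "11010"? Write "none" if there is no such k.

Start in {S}.
Read '1': S→{B, D}; now {B, D}.
None of the earlier sets intersect F, but {B, D} does.

1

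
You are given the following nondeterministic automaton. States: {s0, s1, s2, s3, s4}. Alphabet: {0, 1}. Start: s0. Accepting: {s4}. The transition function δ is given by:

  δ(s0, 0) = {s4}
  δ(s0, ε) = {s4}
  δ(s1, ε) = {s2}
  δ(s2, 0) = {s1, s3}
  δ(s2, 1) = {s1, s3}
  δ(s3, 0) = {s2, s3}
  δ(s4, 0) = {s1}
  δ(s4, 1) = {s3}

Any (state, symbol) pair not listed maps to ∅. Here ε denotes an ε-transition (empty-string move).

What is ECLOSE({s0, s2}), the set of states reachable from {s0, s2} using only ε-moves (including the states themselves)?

Begin with {s0, s2}.
ε-move s0 → s4; add s4.

{s0, s2, s4}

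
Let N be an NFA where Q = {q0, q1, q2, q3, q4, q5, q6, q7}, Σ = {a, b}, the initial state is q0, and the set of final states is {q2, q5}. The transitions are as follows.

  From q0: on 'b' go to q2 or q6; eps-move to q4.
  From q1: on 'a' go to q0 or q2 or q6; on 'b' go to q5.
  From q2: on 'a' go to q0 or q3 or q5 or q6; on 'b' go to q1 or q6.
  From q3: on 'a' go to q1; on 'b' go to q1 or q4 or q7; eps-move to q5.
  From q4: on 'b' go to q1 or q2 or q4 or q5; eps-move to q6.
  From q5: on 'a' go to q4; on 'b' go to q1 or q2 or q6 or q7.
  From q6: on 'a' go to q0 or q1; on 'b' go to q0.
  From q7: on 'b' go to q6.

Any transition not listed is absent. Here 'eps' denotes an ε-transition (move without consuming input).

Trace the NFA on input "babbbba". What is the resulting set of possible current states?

{q0, q1, q2, q3, q4, q5, q6}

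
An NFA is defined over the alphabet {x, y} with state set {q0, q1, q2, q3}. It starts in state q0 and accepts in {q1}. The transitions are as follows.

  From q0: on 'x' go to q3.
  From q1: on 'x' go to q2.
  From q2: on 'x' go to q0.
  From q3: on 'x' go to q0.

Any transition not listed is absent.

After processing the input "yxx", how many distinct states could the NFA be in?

Start in {q0}.
Read 'y': q0→∅; now ∅.
The set is empty and remains empty for the remaining 2 symbols.
That set has 0 states.

0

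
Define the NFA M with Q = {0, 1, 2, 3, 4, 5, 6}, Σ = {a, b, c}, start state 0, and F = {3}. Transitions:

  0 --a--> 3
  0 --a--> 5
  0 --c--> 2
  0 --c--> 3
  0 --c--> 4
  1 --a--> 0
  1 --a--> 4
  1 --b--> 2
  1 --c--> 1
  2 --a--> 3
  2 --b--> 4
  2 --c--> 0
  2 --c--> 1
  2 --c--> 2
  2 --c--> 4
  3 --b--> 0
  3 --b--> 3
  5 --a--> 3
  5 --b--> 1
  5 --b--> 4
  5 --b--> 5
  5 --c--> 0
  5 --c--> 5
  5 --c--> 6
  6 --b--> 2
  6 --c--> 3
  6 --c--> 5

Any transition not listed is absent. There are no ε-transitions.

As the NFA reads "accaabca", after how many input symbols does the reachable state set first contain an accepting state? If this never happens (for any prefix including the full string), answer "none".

1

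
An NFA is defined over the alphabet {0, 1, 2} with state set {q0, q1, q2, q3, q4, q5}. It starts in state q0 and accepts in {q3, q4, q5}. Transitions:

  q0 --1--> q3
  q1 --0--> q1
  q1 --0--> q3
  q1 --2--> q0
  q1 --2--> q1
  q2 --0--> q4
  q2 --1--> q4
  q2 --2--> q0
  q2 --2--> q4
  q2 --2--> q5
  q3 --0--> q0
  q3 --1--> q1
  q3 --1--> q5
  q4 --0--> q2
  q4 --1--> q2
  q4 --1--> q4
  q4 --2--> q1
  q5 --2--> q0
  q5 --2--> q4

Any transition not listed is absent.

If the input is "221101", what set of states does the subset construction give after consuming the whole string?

∅

Start in {q0}.
Read '2': {q0} → ∅.
The set is empty and remains empty for the remaining 5 symbols.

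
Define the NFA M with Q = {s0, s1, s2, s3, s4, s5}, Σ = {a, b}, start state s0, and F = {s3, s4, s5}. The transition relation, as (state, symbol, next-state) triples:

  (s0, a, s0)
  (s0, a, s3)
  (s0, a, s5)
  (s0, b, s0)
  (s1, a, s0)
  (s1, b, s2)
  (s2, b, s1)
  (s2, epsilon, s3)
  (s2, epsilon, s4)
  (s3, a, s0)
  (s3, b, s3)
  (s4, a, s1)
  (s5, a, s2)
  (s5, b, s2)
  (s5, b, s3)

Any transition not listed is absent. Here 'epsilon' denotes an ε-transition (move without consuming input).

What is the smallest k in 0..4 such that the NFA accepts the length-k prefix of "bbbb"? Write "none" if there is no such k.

none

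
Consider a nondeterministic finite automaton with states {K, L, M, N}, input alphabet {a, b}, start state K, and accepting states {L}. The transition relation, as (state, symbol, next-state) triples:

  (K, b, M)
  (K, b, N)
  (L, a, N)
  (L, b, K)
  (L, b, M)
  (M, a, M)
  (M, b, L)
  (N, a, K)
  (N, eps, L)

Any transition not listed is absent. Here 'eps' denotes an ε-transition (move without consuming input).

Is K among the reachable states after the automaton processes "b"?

No

Start in {K}.
Read 'b': K→{M, N}; union {M, N}; ε-closure = {L, M, N}.
State K is not in {L, M, N}.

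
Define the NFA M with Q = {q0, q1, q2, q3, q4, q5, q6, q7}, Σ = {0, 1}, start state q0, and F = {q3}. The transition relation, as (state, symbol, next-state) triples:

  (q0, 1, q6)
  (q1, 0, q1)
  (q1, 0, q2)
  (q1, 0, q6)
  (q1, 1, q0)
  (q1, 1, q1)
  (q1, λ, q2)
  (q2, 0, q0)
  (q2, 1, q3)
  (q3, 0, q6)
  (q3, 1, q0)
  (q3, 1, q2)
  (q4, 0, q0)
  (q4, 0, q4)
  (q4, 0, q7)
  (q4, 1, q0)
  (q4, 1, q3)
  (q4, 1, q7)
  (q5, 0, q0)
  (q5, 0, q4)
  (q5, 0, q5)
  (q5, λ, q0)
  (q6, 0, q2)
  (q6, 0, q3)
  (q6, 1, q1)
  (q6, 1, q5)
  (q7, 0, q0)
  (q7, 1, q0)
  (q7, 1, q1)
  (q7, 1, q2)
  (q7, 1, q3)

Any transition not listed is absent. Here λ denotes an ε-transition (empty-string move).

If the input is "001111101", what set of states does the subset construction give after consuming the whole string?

Start in {q0}.
Read '0': {q0} → ∅.
The set is empty and remains empty for the remaining 8 symbols.

∅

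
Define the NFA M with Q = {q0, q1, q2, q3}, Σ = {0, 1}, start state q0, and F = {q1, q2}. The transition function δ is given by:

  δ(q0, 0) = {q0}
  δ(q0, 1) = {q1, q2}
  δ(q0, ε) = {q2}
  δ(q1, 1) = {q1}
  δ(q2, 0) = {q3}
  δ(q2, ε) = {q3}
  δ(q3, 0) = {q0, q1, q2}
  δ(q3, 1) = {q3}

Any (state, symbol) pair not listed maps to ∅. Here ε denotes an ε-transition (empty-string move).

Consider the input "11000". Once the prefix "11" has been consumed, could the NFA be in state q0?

No

Start: ε-closure({q0}) = {q0, q2, q3}.
Read '1': q0→{q1, q2}, q2→∅, q3→{q3}; now {q1, q2, q3}.
Read '1': q1→{q1}, q2→∅, q3→{q3}; now {q1, q3}.
State q0 is not in {q1, q3}.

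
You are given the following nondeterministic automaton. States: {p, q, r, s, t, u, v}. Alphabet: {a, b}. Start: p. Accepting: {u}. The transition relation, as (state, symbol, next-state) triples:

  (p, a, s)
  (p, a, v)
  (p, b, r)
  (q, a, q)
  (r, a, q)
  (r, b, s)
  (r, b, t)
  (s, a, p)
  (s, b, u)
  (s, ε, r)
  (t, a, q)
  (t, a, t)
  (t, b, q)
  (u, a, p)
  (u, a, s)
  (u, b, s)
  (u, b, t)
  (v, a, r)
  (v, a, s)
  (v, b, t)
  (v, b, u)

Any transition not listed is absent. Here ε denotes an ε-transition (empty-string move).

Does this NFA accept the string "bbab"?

Start in {p}.
Read 'b': p→{r}; now {r}.
Read 'b': r→{s, t}; union {s, t}; ε-closure = {r, s, t}.
Read 'a': r→{q}, s→{p}, t→{q, t}; now {p, q, t}.
Read 'b': p→{r}, q→∅, t→{q}; now {q, r}.
The final set {q, r} contains no accepting state.

No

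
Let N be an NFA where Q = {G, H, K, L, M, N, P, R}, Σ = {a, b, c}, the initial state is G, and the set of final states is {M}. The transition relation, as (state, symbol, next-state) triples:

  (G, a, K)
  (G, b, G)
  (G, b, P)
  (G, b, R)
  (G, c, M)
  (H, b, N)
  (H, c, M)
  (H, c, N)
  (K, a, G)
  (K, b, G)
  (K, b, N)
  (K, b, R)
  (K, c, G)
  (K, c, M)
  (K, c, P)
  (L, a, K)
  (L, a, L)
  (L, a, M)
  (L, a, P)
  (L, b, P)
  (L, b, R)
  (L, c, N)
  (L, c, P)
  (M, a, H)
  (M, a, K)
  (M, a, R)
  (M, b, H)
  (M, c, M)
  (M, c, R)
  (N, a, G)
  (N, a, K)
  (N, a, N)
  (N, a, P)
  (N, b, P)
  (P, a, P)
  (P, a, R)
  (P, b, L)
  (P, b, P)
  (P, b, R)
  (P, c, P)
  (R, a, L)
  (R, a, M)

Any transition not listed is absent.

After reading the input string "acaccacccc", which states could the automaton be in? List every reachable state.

{M, P, R}

Start in {G}.
Read 'a': {G} → {K}.
Read 'c': {K} → {G, M, P}.
Read 'a': {G, M, P} → {H, K, P, R}.
Read 'c': {H, K, P, R} → {G, M, N, P}.
Read 'c': {G, M, N, P} → {M, P, R}.
Read 'a': {M, P, R} → {H, K, L, M, P, R}.
Read 'c': {H, K, L, M, P, R} → {G, M, N, P, R}.
Read 'c': {G, M, N, P, R} → {M, P, R}.
Read 'c': {M, P, R} → {M, P, R}.
Read 'c': {M, P, R} → {M, P, R}.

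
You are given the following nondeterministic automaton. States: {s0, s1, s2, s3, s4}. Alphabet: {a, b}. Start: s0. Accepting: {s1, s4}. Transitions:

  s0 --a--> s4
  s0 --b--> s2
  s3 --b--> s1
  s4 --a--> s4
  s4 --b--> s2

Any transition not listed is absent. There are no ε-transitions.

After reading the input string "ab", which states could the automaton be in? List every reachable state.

Start in {s0}.
Read 'a': {s0} → {s4}.
Read 'b': {s4} → {s2}.

{s2}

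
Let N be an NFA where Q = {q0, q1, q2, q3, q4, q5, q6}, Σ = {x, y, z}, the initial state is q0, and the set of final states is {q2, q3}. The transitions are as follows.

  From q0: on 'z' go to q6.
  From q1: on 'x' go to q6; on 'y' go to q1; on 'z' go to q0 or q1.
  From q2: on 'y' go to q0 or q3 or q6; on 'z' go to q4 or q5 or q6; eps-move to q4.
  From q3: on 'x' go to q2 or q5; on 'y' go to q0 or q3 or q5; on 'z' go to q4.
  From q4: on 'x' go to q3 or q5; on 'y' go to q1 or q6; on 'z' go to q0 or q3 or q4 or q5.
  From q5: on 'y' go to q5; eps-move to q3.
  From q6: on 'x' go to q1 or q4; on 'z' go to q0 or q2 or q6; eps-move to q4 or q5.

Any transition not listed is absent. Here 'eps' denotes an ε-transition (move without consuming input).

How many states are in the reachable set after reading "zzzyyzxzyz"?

7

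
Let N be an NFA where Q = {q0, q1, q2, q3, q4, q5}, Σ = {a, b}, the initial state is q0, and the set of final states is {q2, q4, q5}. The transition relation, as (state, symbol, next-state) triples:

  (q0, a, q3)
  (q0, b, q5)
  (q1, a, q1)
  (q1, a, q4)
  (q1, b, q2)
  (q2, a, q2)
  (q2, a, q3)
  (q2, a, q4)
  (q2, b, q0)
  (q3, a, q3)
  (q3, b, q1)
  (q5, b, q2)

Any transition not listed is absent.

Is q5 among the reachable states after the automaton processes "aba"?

No

Start in {q0}.
Read 'a': q0→{q3}; now {q3}.
Read 'b': q3→{q1}; now {q1}.
Read 'a': q1→{q1, q4}; now {q1, q4}.
State q5 is not in {q1, q4}.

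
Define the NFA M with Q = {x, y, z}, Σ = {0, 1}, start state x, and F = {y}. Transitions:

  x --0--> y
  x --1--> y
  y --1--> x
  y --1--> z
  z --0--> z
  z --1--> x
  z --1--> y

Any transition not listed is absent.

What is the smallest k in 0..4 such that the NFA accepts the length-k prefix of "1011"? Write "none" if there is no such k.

Start in {x}.
Read '1': x→{y}; now {y}.
None of the earlier sets intersect F, but {y} does.

1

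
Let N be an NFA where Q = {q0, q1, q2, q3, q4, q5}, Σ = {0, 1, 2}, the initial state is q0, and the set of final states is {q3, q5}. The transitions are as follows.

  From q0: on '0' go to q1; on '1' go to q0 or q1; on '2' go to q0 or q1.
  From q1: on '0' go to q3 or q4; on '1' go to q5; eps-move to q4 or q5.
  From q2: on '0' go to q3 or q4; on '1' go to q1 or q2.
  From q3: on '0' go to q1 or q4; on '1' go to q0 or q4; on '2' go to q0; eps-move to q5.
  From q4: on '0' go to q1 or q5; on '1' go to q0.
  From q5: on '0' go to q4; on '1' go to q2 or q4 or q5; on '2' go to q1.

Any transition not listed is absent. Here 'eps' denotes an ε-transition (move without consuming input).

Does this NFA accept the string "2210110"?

Start in {q0}.
Read '2': {q0} → {q0, q1, q4, q5}.
Read '2': {q0, q1, q4, q5} → {q0, q1, q4, q5}.
Read '1': {q0, q1, q4, q5} → {q0, q1, q2, q4, q5}.
Read '0': {q0, q1, q2, q4, q5} → {q1, q3, q4, q5}.
Read '1': {q1, q3, q4, q5} → {q0, q2, q4, q5}.
Read '1': {q0, q2, q4, q5} → {q0, q1, q2, q4, q5}.
Read '0': {q0, q1, q2, q4, q5} → {q1, q3, q4, q5}.
The final set {q1, q3, q4, q5} contains the accepting states q3, q5.

Yes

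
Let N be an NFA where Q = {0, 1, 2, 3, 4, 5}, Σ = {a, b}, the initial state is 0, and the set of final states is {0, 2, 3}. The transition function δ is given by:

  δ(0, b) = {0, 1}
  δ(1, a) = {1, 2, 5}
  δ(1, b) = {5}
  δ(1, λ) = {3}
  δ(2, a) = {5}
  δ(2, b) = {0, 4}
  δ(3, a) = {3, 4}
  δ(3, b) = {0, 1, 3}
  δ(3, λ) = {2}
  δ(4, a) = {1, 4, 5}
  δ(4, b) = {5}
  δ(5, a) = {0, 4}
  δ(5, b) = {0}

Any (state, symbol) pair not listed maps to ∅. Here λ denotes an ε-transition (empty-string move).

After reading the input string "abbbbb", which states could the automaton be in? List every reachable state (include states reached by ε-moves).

Start in {0}.
Read 'a': {0} → ∅.
The set is empty and remains empty for the remaining 5 symbols.

∅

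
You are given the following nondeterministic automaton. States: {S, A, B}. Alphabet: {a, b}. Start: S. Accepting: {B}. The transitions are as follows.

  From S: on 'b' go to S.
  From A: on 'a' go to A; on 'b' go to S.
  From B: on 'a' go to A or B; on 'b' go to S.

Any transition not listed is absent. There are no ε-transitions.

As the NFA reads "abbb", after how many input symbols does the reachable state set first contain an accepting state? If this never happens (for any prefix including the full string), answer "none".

Start in {S}.
Read 'a': S→∅; now ∅.
The set is empty and remains empty for the remaining 3 symbols.
No reachable set along the way intersects F.

none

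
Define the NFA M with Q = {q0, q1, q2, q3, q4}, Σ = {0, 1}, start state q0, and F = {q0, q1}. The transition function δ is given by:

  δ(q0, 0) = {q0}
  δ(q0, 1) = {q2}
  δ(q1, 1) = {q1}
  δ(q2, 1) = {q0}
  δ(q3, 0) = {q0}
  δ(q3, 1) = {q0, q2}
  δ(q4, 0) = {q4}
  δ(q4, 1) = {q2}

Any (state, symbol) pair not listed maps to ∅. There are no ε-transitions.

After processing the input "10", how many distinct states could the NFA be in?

0

Start in {q0}.
Read '1': q0→{q2}; now {q2}.
Read '0': q2→∅; now ∅.
That set has 0 states.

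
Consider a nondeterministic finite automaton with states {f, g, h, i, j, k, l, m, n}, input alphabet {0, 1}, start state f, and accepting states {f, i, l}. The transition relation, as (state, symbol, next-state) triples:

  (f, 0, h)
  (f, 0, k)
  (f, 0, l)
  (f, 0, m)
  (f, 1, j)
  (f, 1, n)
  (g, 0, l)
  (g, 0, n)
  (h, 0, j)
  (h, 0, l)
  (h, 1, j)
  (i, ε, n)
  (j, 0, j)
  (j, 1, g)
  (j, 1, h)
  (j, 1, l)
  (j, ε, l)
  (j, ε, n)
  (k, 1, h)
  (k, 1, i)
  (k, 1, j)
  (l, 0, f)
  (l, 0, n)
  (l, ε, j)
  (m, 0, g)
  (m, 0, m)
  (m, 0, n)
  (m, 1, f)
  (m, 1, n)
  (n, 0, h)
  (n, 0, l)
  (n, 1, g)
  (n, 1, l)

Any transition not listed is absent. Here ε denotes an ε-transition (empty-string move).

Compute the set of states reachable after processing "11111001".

Start in {f}.
Read '1': f→{j, n}; union {j, n}; ε-closure = {j, l, n}.
Read '1': j→{g, h, l}, l→∅, n→{g, l}; union {g, h, l}; ε-closure = {g, h, j, l, n}.
Read '1': g→∅, h→{j}, j→{g, h, l}, l→∅, n→{g, l}; union {g, h, j, l}; ε-closure = {g, h, j, l, n}.
Read '1': g→∅, h→{j}, j→{g, h, l}, l→∅, n→{g, l}; union {g, h, j, l}; ε-closure = {g, h, j, l, n}.
Read '1': g→∅, h→{j}, j→{g, h, l}, l→∅, n→{g, l}; union {g, h, j, l}; ε-closure = {g, h, j, l, n}.
Read '0': g→{l, n}, h→{j, l}, j→{j}, l→{f, n}, n→{h, l}; now {f, h, j, l, n}.
Read '0': f→{h, k, l, m}, h→{j, l}, j→{j}, l→{f, n}, n→{h, l}; now {f, h, j, k, l, m, n}.
Read '1': f→{j, n}, h→{j}, j→{g, h, l}, k→{h, i, j}, l→∅, m→{f, n}, n→{g, l}; now {f, g, h, i, j, l, n}.

{f, g, h, i, j, l, n}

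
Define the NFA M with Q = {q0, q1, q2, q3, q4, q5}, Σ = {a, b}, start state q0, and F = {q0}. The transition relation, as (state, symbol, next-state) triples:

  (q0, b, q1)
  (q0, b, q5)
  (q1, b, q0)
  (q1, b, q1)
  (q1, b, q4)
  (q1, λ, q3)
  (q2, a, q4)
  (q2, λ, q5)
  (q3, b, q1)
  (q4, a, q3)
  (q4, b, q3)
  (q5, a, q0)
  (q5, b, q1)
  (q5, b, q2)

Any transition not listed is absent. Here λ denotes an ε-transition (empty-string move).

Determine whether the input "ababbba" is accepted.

No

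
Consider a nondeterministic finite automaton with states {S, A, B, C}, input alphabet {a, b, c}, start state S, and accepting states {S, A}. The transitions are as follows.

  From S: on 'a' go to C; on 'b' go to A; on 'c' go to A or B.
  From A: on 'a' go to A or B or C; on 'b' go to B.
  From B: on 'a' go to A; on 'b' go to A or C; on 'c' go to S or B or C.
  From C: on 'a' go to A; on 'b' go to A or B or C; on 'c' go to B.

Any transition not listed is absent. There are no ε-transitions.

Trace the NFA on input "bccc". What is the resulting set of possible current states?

Start in {S}.
Read 'b': S→{A}; now {A}.
Read 'c': A→∅; now ∅.
The set is empty and remains empty for the remaining 2 symbols.

∅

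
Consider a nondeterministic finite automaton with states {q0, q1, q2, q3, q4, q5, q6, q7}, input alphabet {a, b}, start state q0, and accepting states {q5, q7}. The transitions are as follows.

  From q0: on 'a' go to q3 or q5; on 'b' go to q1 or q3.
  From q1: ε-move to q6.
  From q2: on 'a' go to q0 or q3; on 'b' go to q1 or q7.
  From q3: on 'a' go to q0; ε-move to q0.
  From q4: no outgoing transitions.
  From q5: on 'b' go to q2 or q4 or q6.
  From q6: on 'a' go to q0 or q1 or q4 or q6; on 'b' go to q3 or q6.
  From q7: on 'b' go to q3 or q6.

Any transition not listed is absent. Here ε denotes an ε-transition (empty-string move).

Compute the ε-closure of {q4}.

Begin with {q4}.
No ε-moves leave this set, so the closure equals the set itself.

{q4}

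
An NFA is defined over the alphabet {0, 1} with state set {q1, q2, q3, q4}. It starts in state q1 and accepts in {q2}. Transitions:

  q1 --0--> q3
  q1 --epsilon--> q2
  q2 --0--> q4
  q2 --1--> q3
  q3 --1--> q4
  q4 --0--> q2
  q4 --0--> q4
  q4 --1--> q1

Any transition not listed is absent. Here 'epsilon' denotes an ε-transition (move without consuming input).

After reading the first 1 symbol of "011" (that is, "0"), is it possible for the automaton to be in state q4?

Yes

Start: ε-closure({q1}) = {q1, q2}.
Read '0': {q1, q2} → {q3, q4}.
State q4 is in {q3, q4}.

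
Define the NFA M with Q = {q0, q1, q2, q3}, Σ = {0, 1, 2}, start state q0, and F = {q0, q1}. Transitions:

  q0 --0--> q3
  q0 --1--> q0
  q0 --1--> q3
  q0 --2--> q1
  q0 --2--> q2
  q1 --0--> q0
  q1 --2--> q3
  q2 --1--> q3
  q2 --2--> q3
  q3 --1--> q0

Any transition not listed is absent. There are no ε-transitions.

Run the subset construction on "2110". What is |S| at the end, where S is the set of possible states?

Start in {q0}.
Read '2': {q0} → {q1, q2}.
Read '1': {q1, q2} → {q3}.
Read '1': {q3} → {q0}.
Read '0': {q0} → {q3}.
That set has 1 state.

1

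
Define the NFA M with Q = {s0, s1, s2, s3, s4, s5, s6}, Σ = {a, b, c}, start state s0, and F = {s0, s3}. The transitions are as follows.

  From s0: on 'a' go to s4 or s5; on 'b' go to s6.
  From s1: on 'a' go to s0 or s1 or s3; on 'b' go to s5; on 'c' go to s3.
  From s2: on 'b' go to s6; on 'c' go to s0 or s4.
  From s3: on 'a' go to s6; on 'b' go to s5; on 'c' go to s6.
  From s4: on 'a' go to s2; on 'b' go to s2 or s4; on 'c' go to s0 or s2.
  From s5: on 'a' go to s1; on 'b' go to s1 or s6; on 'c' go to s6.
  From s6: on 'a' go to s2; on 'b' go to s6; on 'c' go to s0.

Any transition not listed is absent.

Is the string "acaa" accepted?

No

Start in {s0}.
Read 'a': s0→{s4, s5}; now {s4, s5}.
Read 'c': s4→{s0, s2}, s5→{s6}; now {s0, s2, s6}.
Read 'a': s0→{s4, s5}, s2→∅, s6→{s2}; now {s2, s4, s5}.
Read 'a': s2→∅, s4→{s2}, s5→{s1}; now {s1, s2}.
The final set {s1, s2} contains no accepting state.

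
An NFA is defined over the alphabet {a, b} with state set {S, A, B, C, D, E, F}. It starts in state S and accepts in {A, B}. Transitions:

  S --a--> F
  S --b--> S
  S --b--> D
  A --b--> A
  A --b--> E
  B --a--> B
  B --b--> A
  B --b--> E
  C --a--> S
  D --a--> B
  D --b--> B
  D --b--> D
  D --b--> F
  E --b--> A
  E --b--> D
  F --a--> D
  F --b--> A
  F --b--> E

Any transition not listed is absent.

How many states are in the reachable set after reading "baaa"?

1

Start in {S}.
Read 'b': S→{S, D}; now {S, D}.
Read 'a': S→{F}, D→{B}; now {B, F}.
Read 'a': B→{B}, F→{D}; now {B, D}.
Read 'a': B→{B}, D→{B}; now {B}.
That set has 1 state.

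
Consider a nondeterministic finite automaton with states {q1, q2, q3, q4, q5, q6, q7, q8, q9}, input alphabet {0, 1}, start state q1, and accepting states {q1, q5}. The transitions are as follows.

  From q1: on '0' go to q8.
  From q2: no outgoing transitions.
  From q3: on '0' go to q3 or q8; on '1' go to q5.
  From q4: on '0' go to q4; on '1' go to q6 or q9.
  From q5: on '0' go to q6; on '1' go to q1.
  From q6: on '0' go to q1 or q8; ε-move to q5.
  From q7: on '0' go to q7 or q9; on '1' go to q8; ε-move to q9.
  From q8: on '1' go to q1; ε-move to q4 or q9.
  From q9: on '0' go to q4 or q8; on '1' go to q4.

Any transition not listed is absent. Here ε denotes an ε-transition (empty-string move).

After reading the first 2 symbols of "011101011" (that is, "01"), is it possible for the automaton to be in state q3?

No

Start in {q1}.
Read '0': {q1} → {q4, q8, q9}.
Read '1': {q4, q8, q9} → {q1, q4, q5, q6, q9}.
State q3 is not in {q1, q4, q5, q6, q9}.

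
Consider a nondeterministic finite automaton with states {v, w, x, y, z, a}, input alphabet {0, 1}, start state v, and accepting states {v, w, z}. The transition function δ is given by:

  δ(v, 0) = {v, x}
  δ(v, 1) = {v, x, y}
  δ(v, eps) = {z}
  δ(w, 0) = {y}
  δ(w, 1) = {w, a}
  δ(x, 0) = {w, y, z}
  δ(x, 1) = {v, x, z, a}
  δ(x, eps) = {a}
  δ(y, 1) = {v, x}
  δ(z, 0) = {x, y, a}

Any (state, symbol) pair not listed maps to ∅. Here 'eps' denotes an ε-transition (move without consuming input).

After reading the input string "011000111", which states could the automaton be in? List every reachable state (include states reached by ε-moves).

{v, w, x, y, z, a}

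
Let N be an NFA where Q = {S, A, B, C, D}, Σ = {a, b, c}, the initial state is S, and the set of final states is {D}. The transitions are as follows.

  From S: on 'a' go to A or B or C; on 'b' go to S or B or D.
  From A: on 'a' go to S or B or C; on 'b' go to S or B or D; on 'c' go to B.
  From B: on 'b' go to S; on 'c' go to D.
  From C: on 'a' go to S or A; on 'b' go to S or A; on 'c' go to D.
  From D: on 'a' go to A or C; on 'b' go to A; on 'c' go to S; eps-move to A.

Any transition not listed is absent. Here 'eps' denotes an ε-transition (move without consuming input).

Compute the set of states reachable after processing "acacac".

Start in {S}.
Read 'a': S→{A, B, C}; now {A, B, C}.
Read 'c': A→{B}, B→{D}, C→{D}; union {B, D}; ε-closure = {A, B, D}.
Read 'a': A→{S, B, C}, B→∅, D→{A, C}; now {S, A, B, C}.
Read 'c': S→∅, A→{B}, B→{D}, C→{D}; union {B, D}; ε-closure = {A, B, D}.
Read 'a': A→{S, B, C}, B→∅, D→{A, C}; now {S, A, B, C}.
Read 'c': S→∅, A→{B}, B→{D}, C→{D}; union {B, D}; ε-closure = {A, B, D}.

{A, B, D}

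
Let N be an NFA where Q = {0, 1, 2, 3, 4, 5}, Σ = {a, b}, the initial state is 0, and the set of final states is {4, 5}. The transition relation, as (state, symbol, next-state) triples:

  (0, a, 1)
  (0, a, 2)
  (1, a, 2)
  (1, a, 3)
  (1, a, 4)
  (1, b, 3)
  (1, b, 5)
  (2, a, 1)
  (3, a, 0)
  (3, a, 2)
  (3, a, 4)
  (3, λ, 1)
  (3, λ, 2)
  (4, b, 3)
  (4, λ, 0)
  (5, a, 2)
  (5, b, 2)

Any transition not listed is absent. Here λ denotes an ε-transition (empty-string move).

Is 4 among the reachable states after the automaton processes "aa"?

Start in {0}.
Read 'a': 0→{1, 2}; now {1, 2}.
Read 'a': 1→{2, 3, 4}, 2→{1}; union {1, 2, 3, 4}; ε-closure = {0, 1, 2, 3, 4}.
State 4 is in {0, 1, 2, 3, 4}.

Yes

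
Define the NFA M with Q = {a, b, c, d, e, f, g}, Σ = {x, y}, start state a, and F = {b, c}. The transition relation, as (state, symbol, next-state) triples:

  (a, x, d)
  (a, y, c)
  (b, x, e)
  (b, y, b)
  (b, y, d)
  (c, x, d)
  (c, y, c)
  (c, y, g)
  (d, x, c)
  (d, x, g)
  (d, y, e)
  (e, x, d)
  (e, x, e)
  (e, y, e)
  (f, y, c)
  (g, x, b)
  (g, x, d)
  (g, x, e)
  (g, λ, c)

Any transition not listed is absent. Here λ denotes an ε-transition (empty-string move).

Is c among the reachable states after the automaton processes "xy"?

Start in {a}.
Read 'x': a→{d}; now {d}.
Read 'y': d→{e}; now {e}.
State c is not in {e}.

No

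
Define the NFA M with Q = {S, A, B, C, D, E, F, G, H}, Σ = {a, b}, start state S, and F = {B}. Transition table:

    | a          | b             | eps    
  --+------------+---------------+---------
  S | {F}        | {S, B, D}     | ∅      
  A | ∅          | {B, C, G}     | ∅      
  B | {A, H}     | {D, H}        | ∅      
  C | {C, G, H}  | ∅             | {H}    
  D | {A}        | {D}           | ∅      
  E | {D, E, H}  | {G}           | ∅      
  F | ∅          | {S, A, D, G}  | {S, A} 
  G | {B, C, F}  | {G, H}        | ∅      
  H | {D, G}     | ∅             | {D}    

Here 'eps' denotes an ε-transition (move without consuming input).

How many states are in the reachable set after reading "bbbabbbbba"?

Start in {S}.
Read 'b': S→{S, B, D}; now {S, B, D}.
Read 'b': S→{S, B, D}, B→{D, H}, D→{D}; now {S, B, D, H}.
Read 'b': S→{S, B, D}, B→{D, H}, D→{D}, H→∅; now {S, B, D, H}.
Read 'a': S→{F}, B→{A, H}, D→{A}, H→{D, G}; union {A, D, F, G, H}; ε-closure = {S, A, D, F, G, H}.
Read 'b': S→{S, B, D}, A→{B, C, G}, D→{D}, F→{S, A, D, G}, G→{G, H}, H→∅; now {S, A, B, C, D, G, H}.
Read 'b': S→{S, B, D}, A→{B, C, G}, B→{D, H}, C→∅, D→{D}, G→{G, H}, H→∅; now {S, B, C, D, G, H}.
Read 'b': S→{S, B, D}, B→{D, H}, C→∅, D→{D}, G→{G, H}, H→∅; now {S, B, D, G, H}.
Read 'b': S→{S, B, D}, B→{D, H}, D→{D}, G→{G, H}, H→∅; now {S, B, D, G, H}.
Read 'b': S→{S, B, D}, B→{D, H}, D→{D}, G→{G, H}, H→∅; now {S, B, D, G, H}.
Read 'a': S→{F}, B→{A, H}, D→{A}, G→{B, C, F}, H→{D, G}; union {A, B, C, D, F, G, H}; ε-closure = {S, A, B, C, D, F, G, H}.
That set has 8 states.

8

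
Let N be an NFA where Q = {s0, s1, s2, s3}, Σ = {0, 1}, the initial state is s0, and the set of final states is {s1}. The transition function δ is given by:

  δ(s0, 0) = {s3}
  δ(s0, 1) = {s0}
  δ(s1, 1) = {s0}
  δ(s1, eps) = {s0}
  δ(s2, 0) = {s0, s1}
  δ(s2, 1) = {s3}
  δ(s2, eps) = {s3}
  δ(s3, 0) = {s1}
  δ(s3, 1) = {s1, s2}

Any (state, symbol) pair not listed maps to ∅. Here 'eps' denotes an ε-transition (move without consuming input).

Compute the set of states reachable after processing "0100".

{s0, s1, s3}

Start in {s0}.
Read '0': {s0} → {s3}.
Read '1': {s3} → {s0, s1, s2, s3}.
Read '0': {s0, s1, s2, s3} → {s0, s1, s3}.
Read '0': {s0, s1, s3} → {s0, s1, s3}.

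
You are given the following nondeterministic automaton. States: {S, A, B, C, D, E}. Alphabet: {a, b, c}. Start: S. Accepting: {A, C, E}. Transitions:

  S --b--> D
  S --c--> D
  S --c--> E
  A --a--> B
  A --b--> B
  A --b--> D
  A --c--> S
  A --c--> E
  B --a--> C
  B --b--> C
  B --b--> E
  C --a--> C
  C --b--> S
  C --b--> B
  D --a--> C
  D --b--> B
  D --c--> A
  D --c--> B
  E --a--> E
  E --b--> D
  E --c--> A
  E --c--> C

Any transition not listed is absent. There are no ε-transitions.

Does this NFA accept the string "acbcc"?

Start in {S}.
Read 'a': {S} → ∅.
The set is empty and remains empty for the remaining 4 symbols.
The final set ∅ contains no accepting state.

No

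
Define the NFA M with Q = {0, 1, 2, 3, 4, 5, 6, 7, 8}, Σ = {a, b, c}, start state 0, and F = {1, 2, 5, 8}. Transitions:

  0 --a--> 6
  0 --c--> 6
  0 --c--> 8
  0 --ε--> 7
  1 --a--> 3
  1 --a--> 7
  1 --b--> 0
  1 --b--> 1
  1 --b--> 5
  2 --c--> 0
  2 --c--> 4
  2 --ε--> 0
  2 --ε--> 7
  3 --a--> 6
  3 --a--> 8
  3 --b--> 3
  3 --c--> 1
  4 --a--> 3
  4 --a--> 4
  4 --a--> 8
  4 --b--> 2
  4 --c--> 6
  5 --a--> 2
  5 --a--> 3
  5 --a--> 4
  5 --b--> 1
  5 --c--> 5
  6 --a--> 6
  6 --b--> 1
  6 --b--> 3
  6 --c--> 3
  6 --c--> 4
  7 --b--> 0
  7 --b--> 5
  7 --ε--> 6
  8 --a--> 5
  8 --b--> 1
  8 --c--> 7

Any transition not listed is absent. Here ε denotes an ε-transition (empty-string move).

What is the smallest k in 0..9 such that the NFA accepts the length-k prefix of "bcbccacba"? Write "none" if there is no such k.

Start: ε-closure({0}) = {0, 6, 7}.
Read 'b': 0→∅, 6→{1, 3}, 7→{0, 5}; union {0, 1, 3, 5}; ε-closure = {0, 1, 3, 5, 6, 7}.
None of the earlier sets intersect F, but {0, 1, 3, 5, 6, 7} does.

1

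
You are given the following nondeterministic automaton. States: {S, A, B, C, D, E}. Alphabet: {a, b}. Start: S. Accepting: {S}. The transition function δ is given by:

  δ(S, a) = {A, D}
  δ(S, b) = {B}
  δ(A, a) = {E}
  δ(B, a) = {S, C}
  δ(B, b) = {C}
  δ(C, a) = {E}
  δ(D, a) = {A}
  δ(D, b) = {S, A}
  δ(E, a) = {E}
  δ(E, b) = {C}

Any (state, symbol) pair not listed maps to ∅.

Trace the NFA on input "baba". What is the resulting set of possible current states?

Start in {S}.
Read 'b': {S} → {B}.
Read 'a': {B} → {S, C}.
Read 'b': {S, C} → {B}.
Read 'a': {B} → {S, C}.

{S, C}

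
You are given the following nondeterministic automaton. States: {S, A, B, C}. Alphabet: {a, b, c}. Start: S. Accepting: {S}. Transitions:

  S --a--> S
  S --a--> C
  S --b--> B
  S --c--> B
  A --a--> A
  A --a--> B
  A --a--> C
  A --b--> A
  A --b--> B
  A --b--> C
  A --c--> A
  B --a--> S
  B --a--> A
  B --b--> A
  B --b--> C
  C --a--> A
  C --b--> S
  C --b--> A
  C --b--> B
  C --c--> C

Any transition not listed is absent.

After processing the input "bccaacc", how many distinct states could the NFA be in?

0

Start in {S}.
Read 'b': {S} → {B}.
Read 'c': {B} → ∅.
The set is empty and remains empty for the remaining 5 symbols.
That set has 0 states.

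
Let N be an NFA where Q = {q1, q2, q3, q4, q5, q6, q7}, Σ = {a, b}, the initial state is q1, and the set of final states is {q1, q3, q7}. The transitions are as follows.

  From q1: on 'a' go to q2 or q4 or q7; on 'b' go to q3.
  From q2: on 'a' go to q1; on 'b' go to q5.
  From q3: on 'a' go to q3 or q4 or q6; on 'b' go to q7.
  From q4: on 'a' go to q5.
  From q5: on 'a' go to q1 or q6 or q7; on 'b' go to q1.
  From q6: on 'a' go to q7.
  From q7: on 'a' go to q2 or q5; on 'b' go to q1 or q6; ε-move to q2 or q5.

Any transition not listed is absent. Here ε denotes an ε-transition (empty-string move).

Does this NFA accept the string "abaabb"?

Start in {q1}.
Read 'a': q1→{q2, q4, q7}; union {q2, q4, q7}; ε-closure = {q2, q4, q5, q7}.
Read 'b': q2→{q5}, q4→∅, q5→{q1}, q7→{q1, q6}; now {q1, q5, q6}.
Read 'a': q1→{q2, q4, q7}, q5→{q1, q6, q7}, q6→{q7}; union {q1, q2, q4, q6, q7}; ε-closure = {q1, q2, q4, q5, q6, q7}.
Read 'a': q1→{q2, q4, q7}, q2→{q1}, q4→{q5}, q5→{q1, q6, q7}, q6→{q7}, q7→{q2, q5}; now {q1, q2, q4, q5, q6, q7}.
Read 'b': q1→{q3}, q2→{q5}, q4→∅, q5→{q1}, q6→∅, q7→{q1, q6}; now {q1, q3, q5, q6}.
Read 'b': q1→{q3}, q3→{q7}, q5→{q1}, q6→∅; union {q1, q3, q7}; ε-closure = {q1, q2, q3, q5, q7}.
The final set {q1, q2, q3, q5, q7} contains the accepting states q1, q3, q7.

Yes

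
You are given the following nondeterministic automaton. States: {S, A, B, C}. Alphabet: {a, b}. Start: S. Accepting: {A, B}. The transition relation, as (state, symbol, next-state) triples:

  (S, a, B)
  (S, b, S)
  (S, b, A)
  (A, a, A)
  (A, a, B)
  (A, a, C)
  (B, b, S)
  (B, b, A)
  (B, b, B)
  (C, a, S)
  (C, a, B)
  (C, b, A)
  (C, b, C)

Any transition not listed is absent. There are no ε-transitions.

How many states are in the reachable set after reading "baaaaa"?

4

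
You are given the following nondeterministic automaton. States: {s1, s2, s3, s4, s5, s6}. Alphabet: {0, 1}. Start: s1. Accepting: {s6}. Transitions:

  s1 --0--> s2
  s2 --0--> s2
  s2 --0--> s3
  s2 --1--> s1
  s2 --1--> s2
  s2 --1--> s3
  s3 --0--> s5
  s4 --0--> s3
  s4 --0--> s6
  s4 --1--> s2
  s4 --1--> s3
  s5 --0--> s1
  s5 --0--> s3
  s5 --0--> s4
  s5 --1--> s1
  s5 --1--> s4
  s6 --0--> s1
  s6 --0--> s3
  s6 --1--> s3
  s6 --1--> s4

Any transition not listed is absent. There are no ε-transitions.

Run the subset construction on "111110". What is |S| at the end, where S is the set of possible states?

Start in {s1}.
Read '1': {s1} → ∅.
The set is empty and remains empty for the remaining 5 symbols.
That set has 0 states.

0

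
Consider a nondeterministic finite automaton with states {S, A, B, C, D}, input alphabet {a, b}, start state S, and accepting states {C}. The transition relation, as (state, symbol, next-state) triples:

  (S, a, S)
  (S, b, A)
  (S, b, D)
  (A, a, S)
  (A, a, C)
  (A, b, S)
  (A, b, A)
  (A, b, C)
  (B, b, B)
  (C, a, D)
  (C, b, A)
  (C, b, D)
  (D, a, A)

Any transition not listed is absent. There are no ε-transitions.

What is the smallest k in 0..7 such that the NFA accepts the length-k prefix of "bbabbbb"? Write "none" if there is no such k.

Start in {S}.
Read 'b': {S} → {A, D}.
Read 'b': {A, D} → {S, A, C}.
None of the earlier sets intersect F, but {S, A, C} does.

2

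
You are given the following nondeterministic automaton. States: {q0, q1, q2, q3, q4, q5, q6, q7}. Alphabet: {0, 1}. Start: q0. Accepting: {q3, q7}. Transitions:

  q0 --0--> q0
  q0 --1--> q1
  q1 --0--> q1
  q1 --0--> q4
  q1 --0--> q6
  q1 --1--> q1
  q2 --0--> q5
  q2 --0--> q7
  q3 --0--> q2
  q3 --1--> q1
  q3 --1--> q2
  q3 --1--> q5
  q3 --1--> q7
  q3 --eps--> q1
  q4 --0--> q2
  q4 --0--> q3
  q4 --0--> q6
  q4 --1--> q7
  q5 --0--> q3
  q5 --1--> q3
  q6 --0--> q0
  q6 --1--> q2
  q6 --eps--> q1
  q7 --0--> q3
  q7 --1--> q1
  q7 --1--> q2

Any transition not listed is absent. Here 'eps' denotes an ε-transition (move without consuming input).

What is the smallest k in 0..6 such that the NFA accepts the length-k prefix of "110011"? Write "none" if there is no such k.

4

Start in {q0}.
Read '1': q0→{q1}; now {q1}.
Read '1': q1→{q1}; now {q1}.
Read '0': q1→{q1, q4, q6}; now {q1, q4, q6}.
Read '0': q1→{q1, q4, q6}, q4→{q2, q3, q6}, q6→{q0}; now {q0, q1, q2, q3, q4, q6}.
None of the earlier sets intersect F, but {q0, q1, q2, q3, q4, q6} does.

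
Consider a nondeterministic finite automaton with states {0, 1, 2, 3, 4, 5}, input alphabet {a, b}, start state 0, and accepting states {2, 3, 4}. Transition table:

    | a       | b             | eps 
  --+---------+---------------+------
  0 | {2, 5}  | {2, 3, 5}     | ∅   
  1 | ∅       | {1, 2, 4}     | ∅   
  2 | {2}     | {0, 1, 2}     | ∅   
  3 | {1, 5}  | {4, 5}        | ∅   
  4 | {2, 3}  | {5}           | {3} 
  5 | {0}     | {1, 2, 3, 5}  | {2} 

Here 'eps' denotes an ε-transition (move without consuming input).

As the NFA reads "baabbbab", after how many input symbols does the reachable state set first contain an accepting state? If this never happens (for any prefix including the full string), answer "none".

1

Start in {0}.
Read 'b': {0} → {2, 3, 5}.
None of the earlier sets intersect F, but {2, 3, 5} does.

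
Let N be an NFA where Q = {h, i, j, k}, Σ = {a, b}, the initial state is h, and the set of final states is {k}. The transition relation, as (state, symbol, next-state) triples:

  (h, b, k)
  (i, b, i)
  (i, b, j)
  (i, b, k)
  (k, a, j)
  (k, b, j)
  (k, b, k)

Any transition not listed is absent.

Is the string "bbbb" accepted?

Yes

Start in {h}.
Read 'b': {h} → {k}.
Read 'b': {k} → {j, k}.
Read 'b': {j, k} → {j, k}.
Read 'b': {j, k} → {j, k}.
The final set {j, k} contains the accepting state k.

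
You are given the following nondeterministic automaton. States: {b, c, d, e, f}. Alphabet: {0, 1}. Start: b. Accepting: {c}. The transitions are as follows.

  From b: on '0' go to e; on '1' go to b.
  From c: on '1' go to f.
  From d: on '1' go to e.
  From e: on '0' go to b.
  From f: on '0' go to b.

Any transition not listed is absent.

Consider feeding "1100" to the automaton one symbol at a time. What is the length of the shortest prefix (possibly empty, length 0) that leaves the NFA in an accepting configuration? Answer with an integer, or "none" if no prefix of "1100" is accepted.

none

Start in {b}.
Read '1': b→{b}; now {b}.
Read '1': b→{b}; now {b}.
Read '0': b→{e}; now {e}.
Read '0': e→{b}; now {b}.
No reachable set along the way intersects F.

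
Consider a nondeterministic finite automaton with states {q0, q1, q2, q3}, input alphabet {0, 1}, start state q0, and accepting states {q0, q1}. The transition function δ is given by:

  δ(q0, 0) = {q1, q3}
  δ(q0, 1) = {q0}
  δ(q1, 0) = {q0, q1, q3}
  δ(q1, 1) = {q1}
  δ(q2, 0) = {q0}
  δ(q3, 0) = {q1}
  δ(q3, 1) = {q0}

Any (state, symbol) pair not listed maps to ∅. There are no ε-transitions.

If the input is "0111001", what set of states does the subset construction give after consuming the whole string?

Start in {q0}.
Read '0': q0→{q1, q3}; now {q1, q3}.
Read '1': q1→{q1}, q3→{q0}; now {q0, q1}.
Read '1': q0→{q0}, q1→{q1}; now {q0, q1}.
Read '1': q0→{q0}, q1→{q1}; now {q0, q1}.
Read '0': q0→{q1, q3}, q1→{q0, q1, q3}; now {q0, q1, q3}.
Read '0': q0→{q1, q3}, q1→{q0, q1, q3}, q3→{q1}; now {q0, q1, q3}.
Read '1': q0→{q0}, q1→{q1}, q3→{q0}; now {q0, q1}.

{q0, q1}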